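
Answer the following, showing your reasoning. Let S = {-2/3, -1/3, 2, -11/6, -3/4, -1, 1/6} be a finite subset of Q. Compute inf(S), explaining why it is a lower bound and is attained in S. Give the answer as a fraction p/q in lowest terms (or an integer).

S is finite, so inf(S) = min(S).
Sorted increasing:
-11/6, -1, -3/4, -2/3, -1/3, 1/6, 2
The extremum is -11/6.
For every x in S, x >= -11/6. And -11/6 is in S, so it is attained.
Therefore inf(S) = -11/6.

-11/6


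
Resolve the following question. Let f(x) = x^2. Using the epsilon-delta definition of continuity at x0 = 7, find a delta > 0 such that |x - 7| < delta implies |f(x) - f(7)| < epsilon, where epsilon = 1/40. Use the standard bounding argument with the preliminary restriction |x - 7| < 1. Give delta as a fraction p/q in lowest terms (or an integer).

Factor: |x^2 - (7)^2| = |x - 7| * |x + 7|.
Impose |x - 7| < 1 first. Then |x + 7| = |(x - 7) + 2*(7)| <= |x - 7| + 2*|7| < 1 + 14 = 15.
So |x^2 - (7)^2| < delta * 15.
We need delta * 15 <= 1/40, i.e. delta <= 1/40/15 = 1/600.
Since 1/600 < 1, this is tighter than 1; take delta = 1/600.
So delta = 1/600 works.

1/600


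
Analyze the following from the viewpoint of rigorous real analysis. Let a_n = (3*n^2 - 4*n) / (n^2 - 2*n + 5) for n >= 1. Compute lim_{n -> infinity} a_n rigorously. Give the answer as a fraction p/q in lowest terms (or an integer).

Divide numerator and denominator by n^2, the highest power:
numerator / n^2 = 3 - 4/n
denominator / n^2 = 1 - 2/n + 5/n^2
As n -> infinity, all terms of the form c/n^k (k >= 1) tend to 0.
So numerator / n^2 -> 3 and denominator / n^2 -> 1.
Therefore lim a_n = 3.

3


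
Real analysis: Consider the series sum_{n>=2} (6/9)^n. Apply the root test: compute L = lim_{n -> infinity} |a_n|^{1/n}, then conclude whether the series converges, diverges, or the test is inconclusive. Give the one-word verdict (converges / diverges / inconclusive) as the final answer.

Let a_n denote the general term. Form |a_n|^(1/n) and simplify:
|a_n|^(1/n) = 2/3
Take the limit as n -> infinity: L = 2/3.
Since L = 2/3 < 1, the root test implies convergence.

converges


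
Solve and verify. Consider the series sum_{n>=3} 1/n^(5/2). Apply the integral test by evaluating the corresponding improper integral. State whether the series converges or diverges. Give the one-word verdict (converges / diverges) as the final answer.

Let f(x) = x^(-5/2). Then f is positive, continuous, and decreasing on [3, infinity), so the integral test applies.
Compute the improper integral int_{3}^infinity f(x) dx:
  antiderivative F(x) = -2/(3*x^(3/2)).
  As x -> infinity, F(x) -> 0 (since p = 5/2 > 1).
  So int = F(infinity) - F(3) = 0 - (-2*sqrt(3)/27) = 2*sqrt(3)/27.
  Finite, so by the integral test, the series converges.

converges


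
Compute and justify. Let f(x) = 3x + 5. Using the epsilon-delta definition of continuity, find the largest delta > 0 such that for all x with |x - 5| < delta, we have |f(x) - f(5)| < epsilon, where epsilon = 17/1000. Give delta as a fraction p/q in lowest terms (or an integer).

We compute f(5) = 3*(5) + 5 = 20.
|f(x) - f(5)| = |3x + 5 - (20)| = |3(x - 5)| = 3|x - 5|.
We need 3|x - 5| < 17/1000, i.e. |x - 5| < 17/1000 / 3 = 17/3000.
So any delta <= 17/3000 works. Conversely, if delta > 17/3000, then x = 5 + 17/3000 satisfies |x - 5| = 17/3000 < delta but |f(x) - f(5)| = 3 * 17/3000 = 17/1000, which is not < 17/1000; so no larger delta works.
Hence the largest such delta is 17/3000.

17/3000


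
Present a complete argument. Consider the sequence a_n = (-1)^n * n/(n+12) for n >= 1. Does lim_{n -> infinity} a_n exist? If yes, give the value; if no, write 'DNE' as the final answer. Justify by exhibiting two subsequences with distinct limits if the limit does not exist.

Examine the behaviour of a_n along subsequences.
a_{2k} = 2k/(2k+12) -> 1. a_{2k+1} = -(2k+1)/(2k+13) -> -1.
Since these two subsequential limits are 1 and -1, distinct, the full sequence cannot converge (a convergent sequence has all subsequences tending to the same limit). So lim a_n does not exist.

DNE


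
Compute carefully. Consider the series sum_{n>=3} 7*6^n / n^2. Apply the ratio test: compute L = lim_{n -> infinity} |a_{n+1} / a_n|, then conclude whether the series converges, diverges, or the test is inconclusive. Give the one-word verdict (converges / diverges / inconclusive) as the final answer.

Let a_n denote the general term. Form the ratio a_{n+1}/a_n and simplify:
a_{n+1}/a_n = 6*n^2/(n + 1)^2
Take the limit as n -> infinity: L = 6.
Since L = 6 > 1 (or L = infinity), the ratio test implies the series diverges.

diverges


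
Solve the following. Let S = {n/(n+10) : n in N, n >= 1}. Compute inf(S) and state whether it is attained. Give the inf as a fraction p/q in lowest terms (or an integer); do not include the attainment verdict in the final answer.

Analysis:
- Values: 1/11, 1/6, 3/13, 2/7, ... strictly increasing.
- Minimum is 1/11 (n=1); inf = 1/11 (attained).
- n/(n+10) = 1 - 10/(n+10) -> 1 from below as n -> infinity, and never equals 1.
- So sup = 1 (not attained).
Conclusion: inf(S) = 1/11, attained in S.

1/11


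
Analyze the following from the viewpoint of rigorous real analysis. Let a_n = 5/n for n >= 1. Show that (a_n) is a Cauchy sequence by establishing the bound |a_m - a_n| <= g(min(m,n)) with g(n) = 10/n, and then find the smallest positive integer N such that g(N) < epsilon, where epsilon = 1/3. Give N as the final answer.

For any m, n >= 1, by the triangle inequality:
|a_m - a_n| = |5/m - 5/n| <= 5*1/m + 5*1/n <= 10/min(m,n).
So g(n) = 10/n bounds the Cauchy difference. Since g(n) -> 0, (a_n) is Cauchy.
Now solve g(N) < 1/3: 10/N < 1/3 <=> N > 10 / (1/3) = 30.
The smallest integer strictly greater than 30 is N = 31.
Check: g(31) = 10/31 = 10/31 < 1/3; g(30) = 1/3 >= 1/3. So N = 31.

31


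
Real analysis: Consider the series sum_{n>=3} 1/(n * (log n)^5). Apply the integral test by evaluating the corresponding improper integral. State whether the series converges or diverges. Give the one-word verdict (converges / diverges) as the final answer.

Let f(x) = 1/(x*log(x)^5). Then f is positive, continuous, and decreasing on [3, infinity), so the integral test applies.
Compute the improper integral int_{3}^infinity f(x) dx:
  antiderivative F(x) = -1/(4*log(x)^4).
  F(x) -> 0 as x -> infinity.  int = 0 - F(3) = 1/(4*log(3)^4) < infinity. By the integral test, the series converges.

converges


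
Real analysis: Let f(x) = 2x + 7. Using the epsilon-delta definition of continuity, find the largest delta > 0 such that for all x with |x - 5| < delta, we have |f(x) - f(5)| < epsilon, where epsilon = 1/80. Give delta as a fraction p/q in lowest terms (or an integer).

We compute f(5) = 2*(5) + 7 = 17.
|f(x) - f(5)| = |2x + 7 - (17)| = |2(x - 5)| = 2|x - 5|.
We need 2|x - 5| < 1/80, i.e. |x - 5| < 1/80 / 2 = 1/160.
So any delta <= 1/160 works. Conversely, if delta > 1/160, then x = 5 + 1/160 satisfies |x - 5| = 1/160 < delta but |f(x) - f(5)| = 2 * 1/160 = 1/80, which is not < 1/80; so no larger delta works.
Hence the largest such delta is 1/160.

1/160


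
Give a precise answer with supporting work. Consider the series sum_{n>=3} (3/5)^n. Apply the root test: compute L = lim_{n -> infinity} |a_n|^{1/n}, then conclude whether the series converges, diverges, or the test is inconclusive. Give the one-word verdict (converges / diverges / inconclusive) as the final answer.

Let a_n denote the general term. Form |a_n|^(1/n) and simplify:
|a_n|^(1/n) = 3/5
Take the limit as n -> infinity: L = 3/5.
Since L = 3/5 < 1, the root test implies convergence.

converges


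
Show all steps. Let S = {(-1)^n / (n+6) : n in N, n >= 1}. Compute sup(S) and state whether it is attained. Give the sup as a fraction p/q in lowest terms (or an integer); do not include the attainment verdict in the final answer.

Analysis:
- Values: -1/7, 1/8, -1/9, 1/10, -1/11, ...
- Positive terms (even n): 1/(2+6), 1/(4+6), ... decreasing -> max = 1/8 (n=2).
- Negative terms (odd n): -1/(1+6), -1/(3+6), ... increasing -> min = -1/7 (n=1).
- So sup = 1/8 (attained at n=2); inf = -1/7 (attained at n=1).
Conclusion: sup(S) = 1/8, attained in S.

1/8


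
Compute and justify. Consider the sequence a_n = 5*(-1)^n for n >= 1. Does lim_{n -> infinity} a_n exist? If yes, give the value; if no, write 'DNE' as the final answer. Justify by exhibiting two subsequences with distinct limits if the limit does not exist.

Examine the behaviour of a_n along subsequences.
Even-n subsequence a_{2k} = 5 -> 5. Odd-n subsequence a_{2k+1} = -5 -> -5.
Since these two subsequential limits are 5 and -5, distinct, the full sequence cannot converge (a convergent sequence has all subsequences tending to the same limit). So lim a_n does not exist.

DNE


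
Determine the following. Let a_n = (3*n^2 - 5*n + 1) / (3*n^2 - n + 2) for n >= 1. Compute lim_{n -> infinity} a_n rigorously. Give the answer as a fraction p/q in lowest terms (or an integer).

Divide numerator and denominator by n^2, the highest power:
numerator / n^2 = 3 - 5/n + n^(-2)
denominator / n^2 = 3 - 1/n + 2/n^2
As n -> infinity, all terms of the form c/n^k (k >= 1) tend to 0.
So numerator / n^2 -> 3 and denominator / n^2 -> 3.
Therefore lim a_n = 1.

1


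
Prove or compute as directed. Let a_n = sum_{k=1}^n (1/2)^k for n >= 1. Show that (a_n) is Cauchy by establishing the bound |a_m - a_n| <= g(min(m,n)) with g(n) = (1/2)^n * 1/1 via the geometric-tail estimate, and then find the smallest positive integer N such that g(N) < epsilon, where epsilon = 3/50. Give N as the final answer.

For m > n >= 1: |a_m - a_n| = sum_{k=n+1}^m (1/2)^k < sum_{k=n+1}^infinity (1/2)^k = (1/2)^(n+1) / (1 - 1/2) = (1/2)^n * (1/2) * (2/1) = (1/2)^n * 1/1.
So g(n) = (1/2)^n / 1. Since g(n) -> 0, (a_n) is Cauchy.
Now solve g(N) < 3/50: (1/2)^N / 1 < 3/50 <=> 2^N > 1 / (1 * 3/50) = 50/3.
Check powers of 2: 2^4 = 16 <= 50/3, 2^5 = 32 > 50/3.
So the smallest such N is 5. Check: g(5) = 1/(1 * 32) = 1/32 < 3/50.

5


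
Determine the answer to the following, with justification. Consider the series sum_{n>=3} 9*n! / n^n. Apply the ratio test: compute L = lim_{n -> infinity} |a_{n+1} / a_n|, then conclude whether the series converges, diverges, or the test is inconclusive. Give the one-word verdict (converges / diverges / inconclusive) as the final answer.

Let a_n denote the general term. Form the ratio a_{n+1}/a_n and simplify:
a_{n+1}/a_n = (n/(n + 1))^n
Take the limit as n -> infinity: L = exp(-1).
Since L = exp(-1) < 1, the ratio test implies the series converges.

converges


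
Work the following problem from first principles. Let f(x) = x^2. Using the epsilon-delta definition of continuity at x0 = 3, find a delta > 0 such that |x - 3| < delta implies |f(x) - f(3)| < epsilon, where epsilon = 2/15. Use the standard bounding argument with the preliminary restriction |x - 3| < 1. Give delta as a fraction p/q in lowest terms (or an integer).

Factor: |x^2 - (3)^2| = |x - 3| * |x + 3|.
Impose |x - 3| < 1 first. Then |x + 3| = |(x - 3) + 2*(3)| <= |x - 3| + 2*|3| < 1 + 6 = 7.
So |x^2 - (3)^2| < delta * 7.
We need delta * 7 <= 2/15, i.e. delta <= 2/15/7 = 2/105.
Since 2/105 < 1, this is tighter than 1; take delta = 2/105.
So delta = 2/105 works.

2/105


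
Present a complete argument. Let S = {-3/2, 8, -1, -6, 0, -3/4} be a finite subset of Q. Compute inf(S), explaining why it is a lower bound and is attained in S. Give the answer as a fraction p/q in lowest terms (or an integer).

S is finite, so inf(S) = min(S).
Sorted increasing:
-6, -3/2, -1, -3/4, 0, 8
The extremum is -6.
For every x in S, x >= -6. And -6 is in S, so it is attained.
Therefore inf(S) = -6.

-6


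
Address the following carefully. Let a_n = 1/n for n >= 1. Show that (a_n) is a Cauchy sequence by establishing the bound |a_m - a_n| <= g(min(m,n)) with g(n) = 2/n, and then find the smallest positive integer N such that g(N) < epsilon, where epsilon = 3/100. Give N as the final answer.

For any m, n >= 1, by the triangle inequality:
|a_m - a_n| = |1/m - 1/n| <= 1/m + 1/n <= 2/min(m,n).
So g(n) = 2/n bounds the Cauchy difference. Since g(n) -> 0, (a_n) is Cauchy.
Now solve g(N) < 3/100: 2/N < 3/100 <=> N > 2 / (3/100) = 200/3.
The smallest integer strictly greater than 200/3 is N = 67.
Check: g(67) = 2/67 = 2/67 < 3/100; g(66) = 1/33 >= 3/100. So N = 67.

67


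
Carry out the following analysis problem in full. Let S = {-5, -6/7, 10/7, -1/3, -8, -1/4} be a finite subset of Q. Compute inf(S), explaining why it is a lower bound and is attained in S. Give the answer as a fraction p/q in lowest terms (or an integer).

S is finite, so inf(S) = min(S).
Sorted increasing:
-8, -5, -6/7, -1/3, -1/4, 10/7
The extremum is -8.
For every x in S, x >= -8. And -8 is in S, so it is attained.
Therefore inf(S) = -8.

-8


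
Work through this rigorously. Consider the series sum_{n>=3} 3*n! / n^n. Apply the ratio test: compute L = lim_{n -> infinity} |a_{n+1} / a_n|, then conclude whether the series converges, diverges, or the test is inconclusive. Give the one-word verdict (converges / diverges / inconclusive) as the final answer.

Let a_n denote the general term. Form the ratio a_{n+1}/a_n and simplify:
a_{n+1}/a_n = (n/(n + 1))^n
Take the limit as n -> infinity: L = exp(-1).
Since L = exp(-1) < 1, the ratio test implies the series converges.

converges


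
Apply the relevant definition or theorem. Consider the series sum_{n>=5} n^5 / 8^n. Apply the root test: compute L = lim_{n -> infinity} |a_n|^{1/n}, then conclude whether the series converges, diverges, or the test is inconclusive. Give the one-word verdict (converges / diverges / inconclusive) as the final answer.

Let a_n denote the general term. Form |a_n|^(1/n) and simplify:
|a_n|^(1/n) = n^(5/n)/8
Take the limit as n -> infinity: L = 1/8.
Since L = 1/8 < 1, the root test implies convergence.

converges


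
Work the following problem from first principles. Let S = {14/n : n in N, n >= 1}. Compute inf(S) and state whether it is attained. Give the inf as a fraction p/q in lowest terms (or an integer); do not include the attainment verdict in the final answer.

Analysis:
- Values: 14, 7, 14/3, 7/2, ... strictly decreasing.
- The maximum is 14 (n=1); sup = 14 (attained).
- The set is bounded below by 0; 14/n -> 0 so 0 is the greatest lower bound.
- 0 is not in the set, so inf = 0 is not attained.
Conclusion: inf(S) = 0, not attained in S.

0


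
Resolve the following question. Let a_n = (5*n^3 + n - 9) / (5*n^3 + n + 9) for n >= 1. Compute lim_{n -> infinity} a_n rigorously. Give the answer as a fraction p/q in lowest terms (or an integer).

Divide numerator and denominator by n^3, the highest power:
numerator / n^3 = 5 + n^(-2) - 9/n^3
denominator / n^3 = 5 + n^(-2) + 9/n^3
As n -> infinity, all terms of the form c/n^k (k >= 1) tend to 0.
So numerator / n^3 -> 5 and denominator / n^3 -> 5.
Therefore lim a_n = 1.

1


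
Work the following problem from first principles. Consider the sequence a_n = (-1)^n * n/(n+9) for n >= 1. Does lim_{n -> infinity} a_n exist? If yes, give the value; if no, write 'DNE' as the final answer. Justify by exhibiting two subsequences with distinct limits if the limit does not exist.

Examine the behaviour of a_n along subsequences.
a_{2k} = 2k/(2k+9) -> 1. a_{2k+1} = -(2k+1)/(2k+10) -> -1.
Since these two subsequential limits are 1 and -1, distinct, the full sequence cannot converge (a convergent sequence has all subsequences tending to the same limit). So lim a_n does not exist.

DNE


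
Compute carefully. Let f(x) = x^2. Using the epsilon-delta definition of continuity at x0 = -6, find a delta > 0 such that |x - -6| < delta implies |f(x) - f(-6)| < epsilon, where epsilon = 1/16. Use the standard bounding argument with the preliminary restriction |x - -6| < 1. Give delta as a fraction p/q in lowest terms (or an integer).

Factor: |x^2 - (-6)^2| = |x - -6| * |x + -6|.
Impose |x - -6| < 1 first. Then |x + -6| = |(x - -6) + 2*(-6)| <= |x - -6| + 2*|-6| < 1 + 12 = 13.
So |x^2 - (-6)^2| < delta * 13.
We need delta * 13 <= 1/16, i.e. delta <= 1/16/13 = 1/208.
Since 1/208 < 1, this is tighter than 1; take delta = 1/208.
So delta = 1/208 works.

1/208


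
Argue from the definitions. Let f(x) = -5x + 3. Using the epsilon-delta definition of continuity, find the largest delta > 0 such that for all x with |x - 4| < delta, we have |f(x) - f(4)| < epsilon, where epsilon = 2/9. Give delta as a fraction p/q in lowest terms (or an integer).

We compute f(4) = -5*(4) + 3 = -17.
|f(x) - f(4)| = |-5x + 3 - (-17)| = |-5(x - 4)| = 5|x - 4|.
We need 5|x - 4| < 2/9, i.e. |x - 4| < 2/9 / 5 = 2/45.
So any delta <= 2/45 works. Conversely, if delta > 2/45, then x = 4 + 2/45 satisfies |x - 4| = 2/45 < delta but |f(x) - f(4)| = 5 * 2/45 = 2/9, which is not < 2/9; so no larger delta works.
Hence the largest such delta is 2/45.

2/45


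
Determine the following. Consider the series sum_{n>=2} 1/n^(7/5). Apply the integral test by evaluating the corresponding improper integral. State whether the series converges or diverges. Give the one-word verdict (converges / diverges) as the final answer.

Let f(x) = x^(-7/5). Then f is positive, continuous, and decreasing on [2, infinity), so the integral test applies.
Compute the improper integral int_{2}^infinity f(x) dx:
  antiderivative F(x) = -5/(2*x^(2/5)).
  As x -> infinity, F(x) -> 0 (since p = 7/5 > 1).
  So int = F(infinity) - F(2) = 0 - (-5*2^(3/5)/4) = 5*2^(3/5)/4.
  Finite, so by the integral test, the series converges.

converges


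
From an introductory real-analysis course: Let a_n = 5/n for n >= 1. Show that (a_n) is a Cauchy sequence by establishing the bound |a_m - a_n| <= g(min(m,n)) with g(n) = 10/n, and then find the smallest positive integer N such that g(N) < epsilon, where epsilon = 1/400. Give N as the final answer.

For any m, n >= 1, by the triangle inequality:
|a_m - a_n| = |5/m - 5/n| <= 5*1/m + 5*1/n <= 10/min(m,n).
So g(n) = 10/n bounds the Cauchy difference. Since g(n) -> 0, (a_n) is Cauchy.
Now solve g(N) < 1/400: 10/N < 1/400 <=> N > 10 / (1/400) = 4000.
The smallest integer strictly greater than 4000 is N = 4001.
Check: g(4001) = 10/4001 = 10/4001 < 1/400; g(4000) = 1/400 >= 1/400. So N = 4001.

4001


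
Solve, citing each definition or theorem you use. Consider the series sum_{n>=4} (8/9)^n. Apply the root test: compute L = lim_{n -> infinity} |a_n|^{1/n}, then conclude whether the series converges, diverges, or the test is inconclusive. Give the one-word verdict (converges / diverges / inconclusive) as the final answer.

Let a_n denote the general term. Form |a_n|^(1/n) and simplify:
|a_n|^(1/n) = 8/9
Take the limit as n -> infinity: L = 8/9.
Since L = 8/9 < 1, the root test implies convergence.

converges


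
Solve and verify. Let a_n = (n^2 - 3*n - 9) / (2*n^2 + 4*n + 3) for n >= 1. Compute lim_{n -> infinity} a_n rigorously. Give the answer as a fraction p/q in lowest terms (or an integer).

Divide numerator and denominator by n^2, the highest power:
numerator / n^2 = 1 - 3/n - 9/n^2
denominator / n^2 = 2 + 4/n + 3/n^2
As n -> infinity, all terms of the form c/n^k (k >= 1) tend to 0.
So numerator / n^2 -> 1 and denominator / n^2 -> 2.
Therefore lim a_n = 1/2.

1/2


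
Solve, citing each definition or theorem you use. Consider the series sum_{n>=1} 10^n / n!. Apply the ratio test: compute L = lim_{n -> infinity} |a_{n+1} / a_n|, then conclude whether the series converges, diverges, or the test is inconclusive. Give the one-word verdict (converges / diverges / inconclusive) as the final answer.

Let a_n denote the general term. Form the ratio a_{n+1}/a_n and simplify:
a_{n+1}/a_n = 10/(n + 1)
Take the limit as n -> infinity: L = 0.
Since L = 0 < 1, the ratio test implies the series converges.

converges


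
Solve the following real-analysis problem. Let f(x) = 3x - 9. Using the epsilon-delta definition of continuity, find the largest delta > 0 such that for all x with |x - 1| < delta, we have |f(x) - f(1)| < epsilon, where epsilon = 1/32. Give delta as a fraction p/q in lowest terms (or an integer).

We compute f(1) = 3*(1) - 9 = -6.
|f(x) - f(1)| = |3x - 9 - (-6)| = |3(x - 1)| = 3|x - 1|.
We need 3|x - 1| < 1/32, i.e. |x - 1| < 1/32 / 3 = 1/96.
So any delta <= 1/96 works. Conversely, if delta > 1/96, then x = 1 + 1/96 satisfies |x - 1| = 1/96 < delta but |f(x) - f(1)| = 3 * 1/96 = 1/32, which is not < 1/32; so no larger delta works.
Hence the largest such delta is 1/96.

1/96


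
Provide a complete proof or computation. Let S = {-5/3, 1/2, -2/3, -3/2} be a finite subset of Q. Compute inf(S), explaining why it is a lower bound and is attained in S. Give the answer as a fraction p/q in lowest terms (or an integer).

S is finite, so inf(S) = min(S).
Sorted increasing:
-5/3, -3/2, -2/3, 1/2
The extremum is -5/3.
For every x in S, x >= -5/3. And -5/3 is in S, so it is attained.
Therefore inf(S) = -5/3.

-5/3


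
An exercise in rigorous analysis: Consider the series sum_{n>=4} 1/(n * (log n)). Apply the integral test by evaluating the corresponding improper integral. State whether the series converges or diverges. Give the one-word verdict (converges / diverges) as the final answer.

Let f(x) = 1/(x*log(x)). Then f is positive, continuous, and decreasing on [4, infinity), so the integral test applies.
Compute the improper integral int_{4}^infinity f(x) dx:
  antiderivative F(x) = log(log(x)).
  F(x) = log(log(x)) -> infinity as x -> infinity. The integral diverges, so by the integral test, the series diverges.

diverges


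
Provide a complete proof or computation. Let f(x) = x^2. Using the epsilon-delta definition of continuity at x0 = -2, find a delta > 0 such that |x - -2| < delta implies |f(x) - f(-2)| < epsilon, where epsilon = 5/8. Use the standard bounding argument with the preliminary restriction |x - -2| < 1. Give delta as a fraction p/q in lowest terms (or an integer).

Factor: |x^2 - (-2)^2| = |x - -2| * |x + -2|.
Impose |x - -2| < 1 first. Then |x + -2| = |(x - -2) + 2*(-2)| <= |x - -2| + 2*|-2| < 1 + 4 = 5.
So |x^2 - (-2)^2| < delta * 5.
We need delta * 5 <= 5/8, i.e. delta <= 5/8/5 = 1/8.
Since 1/8 < 1, this is tighter than 1; take delta = 1/8.
So delta = 1/8 works.

1/8


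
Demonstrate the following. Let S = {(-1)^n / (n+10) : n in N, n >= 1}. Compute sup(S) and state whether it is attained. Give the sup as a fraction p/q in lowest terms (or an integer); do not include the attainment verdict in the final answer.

Analysis:
- Values: -1/11, 1/12, -1/13, 1/14, -1/15, ...
- Positive terms (even n): 1/(2+10), 1/(4+10), ... decreasing -> max = 1/12 (n=2).
- Negative terms (odd n): -1/(1+10), -1/(3+10), ... increasing -> min = -1/11 (n=1).
- So sup = 1/12 (attained at n=2); inf = -1/11 (attained at n=1).
Conclusion: sup(S) = 1/12, attained in S.

1/12


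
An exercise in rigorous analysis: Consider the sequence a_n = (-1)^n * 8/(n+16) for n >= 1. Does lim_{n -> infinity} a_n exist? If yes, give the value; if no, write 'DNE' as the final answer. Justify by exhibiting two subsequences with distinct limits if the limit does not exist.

Examine the behaviour of a_n along subsequences.
Even-n subsequence a_{2k} = 8/(2k+16) -> 0. Odd-n subsequence a_{2k+1} = -8/(2k+17) -> 0. Both tend to 0, which suggests the limit is 0; verify directly.
|a_n - 0| = 8/(n+16) < 8/n for every n >= 1.
Given epsilon > 0, choose a positive integer N > 8/epsilon. Then for all n >= N, |a_n| < 8/n <= 8/N < epsilon.
So by the definition of the limit, lim a_n exists and equals 0.

0


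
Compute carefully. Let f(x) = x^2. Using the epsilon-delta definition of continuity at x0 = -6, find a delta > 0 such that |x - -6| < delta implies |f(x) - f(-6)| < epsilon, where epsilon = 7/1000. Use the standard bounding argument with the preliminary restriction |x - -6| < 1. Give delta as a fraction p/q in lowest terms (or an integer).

Factor: |x^2 - (-6)^2| = |x - -6| * |x + -6|.
Impose |x - -6| < 1 first. Then |x + -6| = |(x - -6) + 2*(-6)| <= |x - -6| + 2*|-6| < 1 + 12 = 13.
So |x^2 - (-6)^2| < delta * 13.
We need delta * 13 <= 7/1000, i.e. delta <= 7/1000/13 = 7/13000.
Since 7/13000 < 1, this is tighter than 1; take delta = 7/13000.
So delta = 7/13000 works.

7/13000


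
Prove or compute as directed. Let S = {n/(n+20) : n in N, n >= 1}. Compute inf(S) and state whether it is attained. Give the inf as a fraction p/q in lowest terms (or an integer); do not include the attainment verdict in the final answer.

Analysis:
- Values: 1/21, 1/11, 3/23, 1/6, ... strictly increasing.
- Minimum is 1/21 (n=1); inf = 1/21 (attained).
- n/(n+20) = 1 - 20/(n+20) -> 1 from below as n -> infinity, and never equals 1.
- So sup = 1 (not attained).
Conclusion: inf(S) = 1/21, attained in S.

1/21


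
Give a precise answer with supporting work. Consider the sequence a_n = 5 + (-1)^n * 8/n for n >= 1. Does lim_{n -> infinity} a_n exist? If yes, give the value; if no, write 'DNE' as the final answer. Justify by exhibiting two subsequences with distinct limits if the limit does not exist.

Examine the behaviour of a_n along subsequences.
Even-n subsequence a_{2k} = 5 + 8/(2k) -> 5. Odd-n subsequence a_{2k+1} = 5 - 8/(2k+1) -> 5. Both tend to 5, which suggests the limit is 5; verify directly.
|a_n - 5| = |(-1)^n * 8/n| = 8/n for every n >= 1.
Given epsilon > 0, choose a positive integer N > 8/epsilon. Then for all n >= N, |a_n - 5| = 8/n <= 8/N < epsilon.
So by the definition of the limit, lim a_n exists and equals 5.

5


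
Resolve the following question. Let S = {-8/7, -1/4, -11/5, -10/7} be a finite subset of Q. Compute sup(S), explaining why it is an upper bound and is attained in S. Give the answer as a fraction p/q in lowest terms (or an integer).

S is finite, so sup(S) = max(S).
Sorted decreasing:
-1/4, -8/7, -10/7, -11/5
The extremum is -1/4.
For every x in S, x <= -1/4. And -1/4 is in S, so it is attained.
Therefore sup(S) = -1/4.

-1/4


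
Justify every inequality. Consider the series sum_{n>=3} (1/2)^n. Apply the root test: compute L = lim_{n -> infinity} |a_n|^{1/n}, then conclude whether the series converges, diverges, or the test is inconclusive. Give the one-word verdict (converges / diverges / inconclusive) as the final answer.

Let a_n denote the general term. Form |a_n|^(1/n) and simplify:
|a_n|^(1/n) = 1/2
Take the limit as n -> infinity: L = 1/2.
Since L = 1/2 < 1, the root test implies convergence.

converges


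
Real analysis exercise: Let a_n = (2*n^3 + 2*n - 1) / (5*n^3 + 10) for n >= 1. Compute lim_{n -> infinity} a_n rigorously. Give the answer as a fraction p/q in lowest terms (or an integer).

Divide numerator and denominator by n^3, the highest power:
numerator / n^3 = 2 + 2/n^2 - 1/n^3
denominator / n^3 = 5 + 10/n^3
As n -> infinity, all terms of the form c/n^k (k >= 1) tend to 0.
So numerator / n^3 -> 2 and denominator / n^3 -> 5.
Therefore lim a_n = 2/5.

2/5


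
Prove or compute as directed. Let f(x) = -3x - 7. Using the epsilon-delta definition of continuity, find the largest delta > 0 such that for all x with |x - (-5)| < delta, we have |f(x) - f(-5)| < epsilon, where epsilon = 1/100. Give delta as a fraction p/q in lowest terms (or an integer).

We compute f(-5) = -3*(-5) - 7 = 8.
|f(x) - f(-5)| = |-3x - 7 - (8)| = |-3(x - (-5))| = 3|x - (-5)|.
We need 3|x - (-5)| < 1/100, i.e. |x - (-5)| < 1/100 / 3 = 1/300.
So any delta <= 1/300 works. Conversely, if delta > 1/300, then x = -5 + 1/300 satisfies |x - (-5)| = 1/300 < delta but |f(x) - f(-5)| = 3 * 1/300 = 1/100, which is not < 1/100; so no larger delta works.
Hence the largest such delta is 1/300.

1/300


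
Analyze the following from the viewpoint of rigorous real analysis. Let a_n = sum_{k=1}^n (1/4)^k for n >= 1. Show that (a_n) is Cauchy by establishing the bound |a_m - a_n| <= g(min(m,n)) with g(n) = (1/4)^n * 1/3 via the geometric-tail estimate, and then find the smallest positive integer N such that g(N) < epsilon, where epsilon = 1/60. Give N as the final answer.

For m > n >= 1: |a_m - a_n| = sum_{k=n+1}^m (1/4)^k < sum_{k=n+1}^infinity (1/4)^k = (1/4)^(n+1) / (1 - 1/4) = (1/4)^n * (1/4) * (4/3) = (1/4)^n * 1/3.
So g(n) = (1/4)^n / 3. Since g(n) -> 0, (a_n) is Cauchy.
Now solve g(N) < 1/60: (1/4)^N / 3 < 1/60 <=> 4^N > 1 / (3 * 1/60) = 20.
Check powers of 4: 4^2 = 16 <= 20, 4^3 = 64 > 20.
So the smallest such N is 3. Check: g(3) = 1/(3 * 64) = 1/192 < 1/60.

3


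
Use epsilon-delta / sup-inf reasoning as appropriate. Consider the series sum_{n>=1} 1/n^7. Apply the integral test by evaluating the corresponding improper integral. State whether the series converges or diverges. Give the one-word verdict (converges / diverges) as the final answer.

Let f(x) = x^(-7). Then f is positive, continuous, and decreasing on [1, infinity), so the integral test applies.
Compute the improper integral int_{1}^infinity f(x) dx:
  antiderivative F(x) = -1/(6*x^6).
  As x -> infinity, F(x) -> 0 (since p = 7 > 1).
  So int = F(infinity) - F(1) = 0 - (-1/6) = 1/6.
  Finite, so by the integral test, the series converges.

converges


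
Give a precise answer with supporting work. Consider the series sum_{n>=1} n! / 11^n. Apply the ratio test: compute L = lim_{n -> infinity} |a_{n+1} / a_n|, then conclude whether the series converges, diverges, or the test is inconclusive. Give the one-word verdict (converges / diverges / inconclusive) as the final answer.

Let a_n denote the general term. Form the ratio a_{n+1}/a_n and simplify:
a_{n+1}/a_n = n/11 + 1/11
Take the limit as n -> infinity: L = infinity.
Since L = infinity > 1 (or L = infinity), the ratio test implies the series diverges.

diverges


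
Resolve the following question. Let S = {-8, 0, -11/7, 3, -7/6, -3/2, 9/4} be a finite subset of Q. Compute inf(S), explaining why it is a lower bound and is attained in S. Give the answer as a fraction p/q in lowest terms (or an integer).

S is finite, so inf(S) = min(S).
Sorted increasing:
-8, -11/7, -3/2, -7/6, 0, 9/4, 3
The extremum is -8.
For every x in S, x >= -8. And -8 is in S, so it is attained.
Therefore inf(S) = -8.

-8


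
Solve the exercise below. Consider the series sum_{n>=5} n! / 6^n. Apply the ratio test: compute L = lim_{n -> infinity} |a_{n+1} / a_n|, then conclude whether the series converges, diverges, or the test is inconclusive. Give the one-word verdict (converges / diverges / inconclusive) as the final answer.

Let a_n denote the general term. Form the ratio a_{n+1}/a_n and simplify:
a_{n+1}/a_n = n/6 + 1/6
Take the limit as n -> infinity: L = infinity.
Since L = infinity > 1 (or L = infinity), the ratio test implies the series diverges.

diverges


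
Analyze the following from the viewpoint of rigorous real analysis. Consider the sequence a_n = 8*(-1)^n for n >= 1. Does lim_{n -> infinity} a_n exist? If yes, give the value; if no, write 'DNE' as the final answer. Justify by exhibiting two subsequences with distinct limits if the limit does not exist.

Examine the behaviour of a_n along subsequences.
Even-n subsequence a_{2k} = 8 -> 8. Odd-n subsequence a_{2k+1} = -8 -> -8.
Since these two subsequential limits are 8 and -8, distinct, the full sequence cannot converge (a convergent sequence has all subsequences tending to the same limit). So lim a_n does not exist.

DNE


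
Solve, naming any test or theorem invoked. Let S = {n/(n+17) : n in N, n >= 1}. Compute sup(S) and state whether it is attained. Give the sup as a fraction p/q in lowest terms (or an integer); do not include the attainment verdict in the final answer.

Analysis:
- Values: 1/18, 2/19, 3/20, 4/21, ... strictly increasing.
- Minimum is 1/18 (n=1); inf = 1/18 (attained).
- n/(n+17) = 1 - 17/(n+17) -> 1 from below as n -> infinity, and never equals 1.
- So sup = 1 (not attained).
Conclusion: sup(S) = 1, not attained in S.

1


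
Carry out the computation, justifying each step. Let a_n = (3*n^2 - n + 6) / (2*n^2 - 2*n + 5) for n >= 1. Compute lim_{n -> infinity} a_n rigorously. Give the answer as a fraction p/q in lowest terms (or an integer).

Divide numerator and denominator by n^2, the highest power:
numerator / n^2 = 3 - 1/n + 6/n^2
denominator / n^2 = 2 - 2/n + 5/n^2
As n -> infinity, all terms of the form c/n^k (k >= 1) tend to 0.
So numerator / n^2 -> 3 and denominator / n^2 -> 2.
Therefore lim a_n = 3/2.

3/2


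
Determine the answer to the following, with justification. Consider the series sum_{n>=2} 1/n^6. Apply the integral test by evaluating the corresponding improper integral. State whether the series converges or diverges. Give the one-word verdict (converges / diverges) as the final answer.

Let f(x) = x^(-6). Then f is positive, continuous, and decreasing on [2, infinity), so the integral test applies.
Compute the improper integral int_{2}^infinity f(x) dx:
  antiderivative F(x) = -1/(5*x^5).
  As x -> infinity, F(x) -> 0 (since p = 6 > 1).
  So int = F(infinity) - F(2) = 0 - (-1/160) = 1/160.
  Finite, so by the integral test, the series converges.

converges


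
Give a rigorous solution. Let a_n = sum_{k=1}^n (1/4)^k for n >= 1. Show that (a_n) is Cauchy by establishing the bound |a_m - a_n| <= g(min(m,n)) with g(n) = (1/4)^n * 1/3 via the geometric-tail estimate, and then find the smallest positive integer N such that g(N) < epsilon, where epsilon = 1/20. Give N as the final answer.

For m > n >= 1: |a_m - a_n| = sum_{k=n+1}^m (1/4)^k < sum_{k=n+1}^infinity (1/4)^k = (1/4)^(n+1) / (1 - 1/4) = (1/4)^n * (1/4) * (4/3) = (1/4)^n * 1/3.
So g(n) = (1/4)^n / 3. Since g(n) -> 0, (a_n) is Cauchy.
Now solve g(N) < 1/20: (1/4)^N / 3 < 1/20 <=> 4^N > 1 / (3 * 1/20) = 20/3.
Check powers of 4: 4^1 = 4 <= 20/3, 4^2 = 16 > 20/3.
So the smallest such N is 2. Check: g(2) = 1/(3 * 16) = 1/48 < 1/20.

2


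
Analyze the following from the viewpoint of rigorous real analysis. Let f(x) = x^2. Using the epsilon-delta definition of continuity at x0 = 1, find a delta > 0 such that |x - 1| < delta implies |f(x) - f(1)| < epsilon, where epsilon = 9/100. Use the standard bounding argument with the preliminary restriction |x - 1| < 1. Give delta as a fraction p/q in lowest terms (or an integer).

Factor: |x^2 - (1)^2| = |x - 1| * |x + 1|.
Impose |x - 1| < 1 first. Then |x + 1| = |(x - 1) + 2*(1)| <= |x - 1| + 2*|1| < 1 + 2 = 3.
So |x^2 - (1)^2| < delta * 3.
We need delta * 3 <= 9/100, i.e. delta <= 9/100/3 = 3/100.
Since 3/100 < 1, this is tighter than 1; take delta = 3/100.
So delta = 3/100 works.

3/100


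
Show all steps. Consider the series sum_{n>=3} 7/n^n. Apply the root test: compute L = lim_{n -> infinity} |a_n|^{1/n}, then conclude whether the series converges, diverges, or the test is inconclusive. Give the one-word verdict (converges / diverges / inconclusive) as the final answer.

Let a_n denote the general term. Form |a_n|^(1/n) and simplify:
|a_n|^(1/n) = 7^(1/n)/n
Take the limit as n -> infinity: L = 0.
Since L = 0 < 1, the root test implies convergence.

converges


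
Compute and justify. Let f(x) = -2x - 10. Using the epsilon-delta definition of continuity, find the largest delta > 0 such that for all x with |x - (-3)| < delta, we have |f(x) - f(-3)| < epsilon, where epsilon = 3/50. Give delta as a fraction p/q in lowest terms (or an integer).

We compute f(-3) = -2*(-3) - 10 = -4.
|f(x) - f(-3)| = |-2x - 10 - (-4)| = |-2(x - (-3))| = 2|x - (-3)|.
We need 2|x - (-3)| < 3/50, i.e. |x - (-3)| < 3/50 / 2 = 3/100.
So any delta <= 3/100 works. Conversely, if delta > 3/100, then x = -3 + 3/100 satisfies |x - (-3)| = 3/100 < delta but |f(x) - f(-3)| = 2 * 3/100 = 3/50, which is not < 3/50; so no larger delta works.
Hence the largest such delta is 3/100.

3/100


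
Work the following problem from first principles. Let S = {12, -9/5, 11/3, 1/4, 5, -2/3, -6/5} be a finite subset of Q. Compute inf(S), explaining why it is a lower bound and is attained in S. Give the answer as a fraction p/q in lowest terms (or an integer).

S is finite, so inf(S) = min(S).
Sorted increasing:
-9/5, -6/5, -2/3, 1/4, 11/3, 5, 12
The extremum is -9/5.
For every x in S, x >= -9/5. And -9/5 is in S, so it is attained.
Therefore inf(S) = -9/5.

-9/5


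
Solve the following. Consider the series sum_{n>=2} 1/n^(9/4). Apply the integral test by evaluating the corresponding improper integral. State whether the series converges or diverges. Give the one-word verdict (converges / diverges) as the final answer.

Let f(x) = x^(-9/4). Then f is positive, continuous, and decreasing on [2, infinity), so the integral test applies.
Compute the improper integral int_{2}^infinity f(x) dx:
  antiderivative F(x) = -4/(5*x^(5/4)).
  As x -> infinity, F(x) -> 0 (since p = 9/4 > 1).
  So int = F(infinity) - F(2) = 0 - (-2^(3/4)/5) = 2^(3/4)/5.
  Finite, so by the integral test, the series converges.

converges


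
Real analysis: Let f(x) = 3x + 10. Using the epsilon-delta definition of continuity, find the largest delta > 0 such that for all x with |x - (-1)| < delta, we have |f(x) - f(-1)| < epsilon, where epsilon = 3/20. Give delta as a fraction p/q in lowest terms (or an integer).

We compute f(-1) = 3*(-1) + 10 = 7.
|f(x) - f(-1)| = |3x + 10 - (7)| = |3(x - (-1))| = 3|x - (-1)|.
We need 3|x - (-1)| < 3/20, i.e. |x - (-1)| < 3/20 / 3 = 1/20.
So any delta <= 1/20 works. Conversely, if delta > 1/20, then x = -1 + 1/20 satisfies |x - (-1)| = 1/20 < delta but |f(x) - f(-1)| = 3 * 1/20 = 3/20, which is not < 3/20; so no larger delta works.
Hence the largest such delta is 1/20.

1/20


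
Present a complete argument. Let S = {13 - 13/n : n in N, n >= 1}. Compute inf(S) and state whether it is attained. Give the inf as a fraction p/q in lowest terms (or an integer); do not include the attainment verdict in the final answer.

Analysis:
- Values: 0, 13/2, 26/3, 39/4, ... strictly increasing.
- Minimum is 0 (n=1); inf = 0 (attained).
- 13 - 13/n -> 13 from below; sup = 13, not attained.
Conclusion: inf(S) = 0, attained in S.

0


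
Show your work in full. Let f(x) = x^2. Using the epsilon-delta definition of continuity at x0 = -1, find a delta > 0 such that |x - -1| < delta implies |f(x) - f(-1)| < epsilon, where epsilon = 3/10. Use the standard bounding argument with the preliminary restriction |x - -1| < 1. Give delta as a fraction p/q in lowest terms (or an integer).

Factor: |x^2 - (-1)^2| = |x - -1| * |x + -1|.
Impose |x - -1| < 1 first. Then |x + -1| = |(x - -1) + 2*(-1)| <= |x - -1| + 2*|-1| < 1 + 2 = 3.
So |x^2 - (-1)^2| < delta * 3.
We need delta * 3 <= 3/10, i.e. delta <= 3/10/3 = 1/10.
Since 1/10 < 1, this is tighter than 1; take delta = 1/10.
So delta = 1/10 works.

1/10


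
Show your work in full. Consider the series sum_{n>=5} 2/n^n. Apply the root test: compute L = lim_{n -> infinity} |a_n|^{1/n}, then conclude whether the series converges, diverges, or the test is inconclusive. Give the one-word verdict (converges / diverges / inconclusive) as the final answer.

Let a_n denote the general term. Form |a_n|^(1/n) and simplify:
|a_n|^(1/n) = 2^(1/n)/n
Take the limit as n -> infinity: L = 0.
Since L = 0 < 1, the root test implies convergence.

converges


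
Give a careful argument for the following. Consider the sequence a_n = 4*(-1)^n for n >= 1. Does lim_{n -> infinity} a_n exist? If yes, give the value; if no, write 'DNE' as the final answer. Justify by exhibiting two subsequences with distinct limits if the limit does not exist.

Examine the behaviour of a_n along subsequences.
Even-n subsequence a_{2k} = 4 -> 4. Odd-n subsequence a_{2k+1} = -4 -> -4.
Since these two subsequential limits are 4 and -4, distinct, the full sequence cannot converge (a convergent sequence has all subsequences tending to the same limit). So lim a_n does not exist.

DNE


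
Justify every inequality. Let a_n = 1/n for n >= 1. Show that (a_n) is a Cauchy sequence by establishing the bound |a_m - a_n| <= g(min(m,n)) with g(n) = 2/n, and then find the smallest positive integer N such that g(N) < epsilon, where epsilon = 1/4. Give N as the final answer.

For any m, n >= 1, by the triangle inequality:
|a_m - a_n| = |1/m - 1/n| <= 1/m + 1/n <= 2/min(m,n).
So g(n) = 2/n bounds the Cauchy difference. Since g(n) -> 0, (a_n) is Cauchy.
Now solve g(N) < 1/4: 2/N < 1/4 <=> N > 2 / (1/4) = 8.
The smallest integer strictly greater than 8 is N = 9.
Check: g(9) = 2/9 = 2/9 < 1/4; g(8) = 1/4 >= 1/4. So N = 9.

9
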